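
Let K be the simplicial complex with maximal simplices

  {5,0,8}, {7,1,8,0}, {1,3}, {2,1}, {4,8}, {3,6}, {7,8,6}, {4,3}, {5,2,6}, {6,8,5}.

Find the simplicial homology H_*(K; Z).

H_0 ≅ Z,  H_1 ≅ Z^3,  H_2 = 0,  H_3 = 0.

Order the vertices as 0 < 1 < 2 < 3 < 4 < 5 < 6 < 7 < 8. Listing each simplex with vertices in this order, K has dimension 3 with simplices:

  0-simplices (9): [0], [1], [2], [3], [4], [5], [6], [7], [8]
  1-simplices (18): [0,1], [0,5], [0,7], [0,8], [1,2], [1,3], [1,7], [1,8], [2,5], [2,6], [3,4], [3,6], [4,8], [5,6], [5,8], [6,7], [6,8], [7,8]
  2-simplices (8): [0,1,7], [0,1,8], [0,5,8], [0,7,8], [1,7,8], [2,5,6], [5,6,8], [6,7,8]
  3-simplices (1): [0,1,7,8]

so the chain groups are C_0 ≅ Z^9, C_1 ≅ Z^18, C_2 ≅ Z^8, C_3 ≅ Z^1.

Boundary ∂_1: C_1 → C_0 sends each edge [p,q] (with p < q) to q − p.
As a 9×18 matrix over Z this has rank 8, with invariant factors (1,1,1,1,1,1,1,1).

∂_2: C_2 → C_1 acts by ∂[p,q,r] = [q,r] − [p,r] + [p,q]. For instance
  ∂[0,1,7] = [1,7] − [0,7] + [0,1],
  ∂[1,7,8] = [7,8] − [1,8] + [1,7].
The 18×8 boundary matrix has rank 7 and Smith normal form diag(1,1,1,1,1,1,1).

∂_3: C_3 → C_2 sends each 3-simplex σ to the alternating sum Σ_i (−1)^i (σ with its i-th vertex removed). For instance
  ∂[0,1,7,8] = [1,7,8] − [0,7,8] + [0,1,8] − [0,1,7].
As a 8×1 matrix over Z this has rank 1, with invariant factors (1).

Now H_k = ker ∂_k / im ∂_{k+1}, so:

  H_0: rank C_0 − rank ∂_1 = 9 − 8 = 1, and the invariant factors of ∂_1 are all 1, so H_0 = Z.
  H_1: rank ker ∂_1 − rank ∂_2 = (18 − 8) − 7 = 3, and the invariant factors of ∂_2 are all 1, so H_1 = Z^3.
  H_2: rank ker ∂_2 − rank ∂_3 = (8 − 7) − 1 = 0, and the invariant factors of ∂_3 are all 1, so H_2 = 0.
  H_3: rank ker ∂_3 − rank ∂_4 = (1 − 1) − 0 = 0, and there is no ∂_4, so H_3 = 0.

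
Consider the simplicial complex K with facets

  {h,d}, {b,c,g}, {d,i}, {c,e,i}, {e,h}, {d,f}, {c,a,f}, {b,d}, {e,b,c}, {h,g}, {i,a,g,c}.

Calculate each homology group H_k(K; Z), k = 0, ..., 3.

We work with the vertex ordering a < b < c < d < e < f < g < h < i. The simplices of K, each written with vertices in increasing order, are:

  0-simplices (9): a, b, c, d, e, f, g, h, i
  1-simplices (19): ac, af, ag, ai, bc, bd, be, bg, ce, cf, cg, ci, df, dh, di, eh, ei, gh, gi
  2-simplices (8): acf, acg, aci, agi, bce, bcg, cei, cgi
  3-simplices (1): acgi

so the chain groups are C_0 ≅ Z^9, C_1 ≅ Z^19, C_2 ≅ Z^8, C_3 ≅ Z^1.

Boundary ∂_1: C_1 → C_0 is given by ∂[p,q] = [q] − [p]. For instance
  ∂dh = h − d.
This gives a 9×19 integer matrix of rank 8; reducing to Smith normal form yields diagonal entries (1,1,1,1,1,1,1,1).

The boundary map ∂_2: C_2 → C_1 maps a triangle to the signed sum of its edges. For instance
  ∂aci = ci − ai + ac,
  ∂acg = cg − ag + ac.
The 19×8 boundary matrix has rank 7 and Smith normal form diag(1,1,1,1,1,1,1).

The boundary map ∂_3: C_3 → C_2 sends each 3-simplex σ to the alternating sum Σ_i (−1)^i (σ with its i-th vertex removed). For instance
  ∂acgi = cgi − agi + aci − acg.
The resulting 8×1 matrix has rank 1, and its Smith normal form has invariant factors (1).

From H_k ≅ ker(∂_k) / im(∂_{k+1}) we obtain:

  H_0: rank C_0 − rank ∂_1 = 9 − 8 = 1, and the invariant factors of ∂_1 are all 1, so H_0 = Z.
  H_1: rank ker ∂_1 − rank ∂_2 = (19 − 8) − 7 = 4, and the invariant factors of ∂_2 are all 1, so H_1 = Z^4.
  H_2: rank ker ∂_2 − rank ∂_3 = (8 − 7) − 1 = 0, and the invariant factors of ∂_3 are all 1, so H_2 = 0.
  H_3: rank ker ∂_3 − rank ∂_4 = (1 − 1) − 0 = 0, and there is no ∂_4, so H_3 = 0.

H_0 ≅ Z,  H_1 ≅ Z^4,  H_2 = 0,  H_3 = 0.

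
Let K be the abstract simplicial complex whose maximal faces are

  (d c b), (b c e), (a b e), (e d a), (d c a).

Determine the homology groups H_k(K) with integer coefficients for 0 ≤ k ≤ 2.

Take the total order a < b < c < d < e on the vertex set. Then K (dimension 2) consists of the simplices:

  0-simplices (5): a, b, c, d, e
  1-simplices (10): ab, ac, ad, ae, bc, bd, be, cd, ce, de
  2-simplices (5): abe, acd, ade, bcd, bce

so the chain groups are C_0 ≅ Z^5, C_1 ≅ Z^10, C_2 ≅ Z^5.

∂_1: C_1 → C_0 maps an edge to its endpoints' difference, ∂[p,q] = q − p. For instance
  ∂de = e − d.
The resulting 5×10 matrix has rank 4, and its Smith normal form has invariant factors (1,1,1,1).

Boundary ∂_2: C_2 → C_1 acts by ∂[p,q,r] = [q,r] − [p,r] + [p,q]. For instance
  ∂acd = cd − ad + ac,
  ∂abe = be − ae + ab.
The resulting 10×5 matrix has rank 5, and its Smith normal form has invariant factors (1,1,1,1,1).

Reading off H_k = ker ∂_k / im ∂_{k+1}:

  H_0: rank C_0 − rank ∂_1 = 5 − 4 = 1, and the invariant factors of ∂_1 are all 1, so H_0 ≅ Z.
  H_1: rank ker ∂_1 − rank ∂_2 = (10 − 4) − 5 = 1, and the invariant factors of ∂_2 are all 1, so H_1 ≅ Z.
  H_2: rank ker ∂_2 − rank ∂_3 = (5 − 5) − 0 = 0, and there is no ∂_3, so H_2 ≅ 0.

As a check, the Euler characteristic is 5 − 10 + 5 = 0, which agrees with 1 − 1 + 0 = 0.

H_0 ≅ Z,  H_1 ≅ Z,  H_2 = 0.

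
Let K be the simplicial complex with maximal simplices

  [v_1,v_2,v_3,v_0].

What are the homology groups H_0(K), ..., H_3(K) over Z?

Order the vertices as v_0 < v_1 < v_2 < v_3. Listing each simplex with vertices in this order, K has dimension 3 with simplices:

  0-simplices (4): [v_0], [v_1], [v_2], [v_3]
  1-simplices (6): [v_0,v_1], [v_0,v_2], [v_0,v_3], [v_1,v_2], [v_1,v_3], [v_2,v_3]
  2-simplices (4): [v_0,v_1,v_2], [v_0,v_1,v_3], [v_0,v_2,v_3], [v_1,v_2,v_3]
  3-simplices (1): [v_0,v_1,v_2,v_3]

Hence C_0 ≅ Z^4, C_1 ≅ Z^6, C_2 ≅ Z^4, C_3 ≅ Z^1.

∂_1: C_1 → C_0 maps an edge to its endpoints' difference, ∂[p,q] = q − p.
The 4×6 boundary matrix has rank 3 and Smith normal form diag(1,1,1).

The boundary map ∂_2: C_2 → C_1 sends each 2-simplex [p,q,r] to [q,r] − [p,r] + [p,q]. For instance
  ∂[v_1,v_2,v_3] = [v_2,v_3] − [v_1,v_3] + [v_1,v_2],
  ∂[v_0,v_1,v_3] = [v_1,v_3] − [v_0,v_3] + [v_0,v_1].
The resulting 6×4 matrix has rank 3, and its Smith normal form has invariant factors (1,1,1).

The boundary map ∂_3: C_3 → C_2 sends each 3-simplex σ to the alternating sum Σ_i (−1)^i (σ with its i-th vertex removed). For instance
  ∂[v_0,v_1,v_2,v_3] = [v_1,v_2,v_3] − [v_0,v_2,v_3] + [v_0,v_1,v_3] − [v_0,v_1,v_2].
The resulting 4×1 matrix has rank 1, and its Smith normal form has invariant factors (1).

Computing H_k = (kernel of ∂_k) / (image of ∂_{k+1}):

  H_0: rank C_0 − rank ∂_1 = 4 − 3 = 1, and the invariant factors of ∂_1 are all 1, so H_0 ≅ Z.
  H_1: rank ker ∂_1 − rank ∂_2 = (6 − 3) − 3 = 0, and the invariant factors of ∂_2 are all 1, so H_1 ≅ 0.
  H_2: rank ker ∂_2 − rank ∂_3 = (4 − 3) − 1 = 0, and the invariant factors of ∂_3 are all 1, so H_2 ≅ 0.
  H_3: rank ker ∂_3 − rank ∂_4 = (1 − 1) − 0 = 0, and there is no ∂_4, so H_3 ≅ 0.

As a check, the Euler characteristic is 4 − 6 + 4 − 1 = 1, which agrees with 1 − 0 + 0 − 0 = 1.

H_0 ≅ Z,  H_1 = 0,  H_2 = 0,  H_3 = 0.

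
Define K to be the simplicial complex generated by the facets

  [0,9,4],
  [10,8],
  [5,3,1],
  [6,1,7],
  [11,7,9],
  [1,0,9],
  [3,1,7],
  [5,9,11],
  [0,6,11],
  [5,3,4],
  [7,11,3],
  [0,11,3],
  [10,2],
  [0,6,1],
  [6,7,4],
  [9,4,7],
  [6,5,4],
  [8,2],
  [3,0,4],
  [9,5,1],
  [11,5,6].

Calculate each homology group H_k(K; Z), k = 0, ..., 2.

H_0 = Z^2,  H_1 = Z^3,  H_2 = Z.

K has 12 vertices, 30 edges, 18 triangles.
rank ∂_0 = 0, rank ∂_1 = 10 ⇒ b_0 = 12 − 0 − 10 = 2; all invariant factors of ∂_1 are 1 so no torsion. So H_0 = Z^2.
rank ∂_1 = 10, rank ∂_2 = 17 ⇒ b_1 = 30 − 10 − 17 = 3; all invariant factors of ∂_2 are 1 so no torsion. So H_1 = Z^3.
rank ∂_2 = 17, rank ∂_3 = 0 ⇒ b_2 = 18 − 17 − 0 = 1. So H_2 = Z.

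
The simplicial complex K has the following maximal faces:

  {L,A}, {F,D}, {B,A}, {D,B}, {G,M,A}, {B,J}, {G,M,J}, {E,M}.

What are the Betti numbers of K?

We work with the vertex ordering A < B < D < E < F < G < J < L < M. The simplices of K, each written with vertices in increasing order, are:

  0-simplices (9): A, B, D, E, F, G, J, L, M
  1-simplices (11): AB, AG, AL, AM, BD, BJ, DF, EM, GJ, GM, JM
  2-simplices (2): AGM, GJM

giving chain groups C_0 ≅ Z^9, C_1 ≅ Z^11, C_2 ≅ Z^2.

The boundary map ∂_1: C_1 → C_0 maps an edge to its endpoints' difference, ∂[p,q] = q − p. For instance
  ∂BJ = J − B.
As a 9×11 matrix over Z this has rank 8, with invariant factors (1,1,1,1,1,1,1,1).

The boundary map ∂_2: C_2 → C_1 sends each 2-simplex [p,q,r] to [q,r] − [p,r] + [p,q]. For instance
  ∂GJM = JM − GM + GJ,
  ∂AGM = GM − AM + AG.
As a 11×2 matrix over Z this has rank 2, with invariant factors (1,1).

Reading off H_k = ker ∂_k / im ∂_{k+1}:

  H_0: rank C_0 − rank ∂_1 = 9 − 8 = 1, and the invariant factors of ∂_1 are all 1, so H_0 ≅ Z.
  H_1: rank ker ∂_1 − rank ∂_2 = (11 − 8) − 2 = 1, and the invariant factors of ∂_2 are all 1, so H_1 ≅ Z.
  H_2: rank ker ∂_2 − rank ∂_3 = (2 − 2) − 0 = 0, and there is no ∂_3, so H_2 ≅ 0.

Hence the Betti numbers are b_0 = 1, b_1 = 1, b_2 = 0.

b_0 = 1, b_1 = 1, b_2 = 0.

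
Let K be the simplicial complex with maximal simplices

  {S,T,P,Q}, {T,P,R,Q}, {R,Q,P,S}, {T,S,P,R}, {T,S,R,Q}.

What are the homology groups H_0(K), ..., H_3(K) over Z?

Take the total order P < Q < R < S < T on the vertex set. Then K (dimension 3) consists of the simplices:

  0-simplices (5): P, Q, R, S, T
  1-simplices (10): PQ, PR, PS, PT, QR, QS, QT, RS, RT, ST
  2-simplices (10): PQR, PQS, PQT, PRS, PRT, PST, QRS, QRT, QST, RST
  3-simplices (5): PQRS, PQRT, PQST, PRST, QRST

giving chain groups C_0 ≅ Z^5, C_1 ≅ Z^10, C_2 ≅ Z^10, C_3 ≅ Z^5.

Boundary ∂_1: C_1 → C_0 maps an edge to its endpoints' difference, ∂[p,q] = q − p. For instance
  ∂PQ = Q − P.
As a 5×10 matrix over Z this has rank 4, with invariant factors (1,1,1,1).

The boundary map ∂_2: C_2 → C_1 acts by ∂[p,q,r] = [q,r] − [p,r] + [p,q]. For instance
  ∂QRS = RS − QS + QR,
  ∂PQS = QS − PS + PQ.
As a 10×10 matrix over Z this has rank 6, with invariant factors (1,1,1,1,1,1).

Boundary ∂_3: C_3 → C_2 sends each 3-simplex σ to the alternating sum Σ_i (−1)^i (σ with its i-th vertex removed). For instance
  ∂PQRT = QRT − PRT + PQT − PQR,
  ∂PQST = QST − PST + PQT − PQS.
As a 10×5 matrix over Z this has rank 4, with invariant factors (1,1,1,1).

Reading off H_k = ker ∂_k / im ∂_{k+1}:

  H_0: rank C_0 − rank ∂_1 = 5 − 4 = 1, and the invariant factors of ∂_1 are all 1, so H_0 ≅ Z.
  H_1: rank ker ∂_1 − rank ∂_2 = (10 − 4) − 6 = 0, and the invariant factors of ∂_2 are all 1, so H_1 ≅ 0.
  H_2: rank ker ∂_2 − rank ∂_3 = (10 − 6) − 4 = 0, and the invariant factors of ∂_3 are all 1, so H_2 ≅ 0.
  H_3: rank ker ∂_3 − rank ∂_4 = (5 − 4) − 0 = 1, and there is no ∂_4, so H_3 ≅ Z.

H_0 ≅ Z,  H_1 = 0,  H_2 = 0,  H_3 ≅ Z.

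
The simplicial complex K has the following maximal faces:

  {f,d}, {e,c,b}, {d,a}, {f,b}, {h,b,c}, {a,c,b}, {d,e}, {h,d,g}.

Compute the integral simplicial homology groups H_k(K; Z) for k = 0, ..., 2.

Take the total order a < b < c < d < e < f < g < h on the vertex set. Then K (dimension 2) consists of the simplices:

  0-simplices (8): a, b, c, d, e, f, g, h
  1-simplices (14): ab, ac, ad, bc, be, bf, bh, ce, ch, de, df, dg, dh, gh
  2-simplices (4): abc, bce, bch, dgh

so the chain groups are C_0 ≅ Z^8, C_1 ≅ Z^14, C_2 ≅ Z^4.

∂_1: C_1 → C_0 maps an edge to its endpoints' difference, ∂[p,q] = q − p.
The resulting 8×14 matrix has rank 7, and its Smith normal form has invariant factors (1,1,1,1,1,1,1).

Boundary ∂_2: C_2 → C_1 maps a triangle to the signed sum of its edges. For instance
  ∂dgh = gh − dh + dg,
  ∂abc = bc − ac + ab.
As a 14×4 matrix over Z this has rank 4, with invariant factors (1,1,1,1).

Reading off H_k = ker ∂_k / im ∂_{k+1}:

  H_0: rank C_0 − rank ∂_1 = 8 − 7 = 1, and the invariant factors of ∂_1 are all 1, so H_0 ≅ Z.
  H_1: rank ker ∂_1 − rank ∂_2 = (14 − 7) − 4 = 3, and the invariant factors of ∂_2 are all 1, so H_1 ≅ Z^3.
  H_2: rank ker ∂_2 − rank ∂_3 = (4 − 4) − 0 = 0, and there is no ∂_3, so H_2 ≅ 0.

As a check, the Euler characteristic is 8 − 14 + 4 = -2, which agrees with 1 − 3 + 0 = -2.

H_0 = Z,  H_1 = Z^3,  H_2 = 0.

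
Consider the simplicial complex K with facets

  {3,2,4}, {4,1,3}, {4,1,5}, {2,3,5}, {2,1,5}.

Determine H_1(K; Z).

H_1 = Z.

K has 5 vertices, 10 edges, 5 triangles.
rank ∂_1 = 4, rank ∂_2 = 5 ⇒ b_1 = 10 − 4 − 5 = 1; all invariant factors of ∂_2 are 1 so no torsion. So H_1 = Z.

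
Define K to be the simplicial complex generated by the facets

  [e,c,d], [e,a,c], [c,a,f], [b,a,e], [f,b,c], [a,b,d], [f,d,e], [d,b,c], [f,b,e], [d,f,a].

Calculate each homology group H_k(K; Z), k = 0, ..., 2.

H_0 = Z,  H_1 = Z/2,  H_2 = 0.

We work with the vertex ordering a < b < c < d < e < f. The simplices of K, each written with vertices in increasing order, are:

  0-simplices (6): a, b, c, d, e, f
  1-simplices (15): ab, ac, ad, ae, af, bc, bd, be, bf, cd, ce, cf, de, df, ef
  2-simplices (10): abd, abe, ace, acf, adf, bcd, bcf, bef, cde, def

so the chain groups are C_0 ≅ Z^6, C_1 ≅ Z^15, C_2 ≅ Z^10.

The boundary map ∂_1: C_1 → C_0 maps an edge to its endpoints' difference, ∂[p,q] = q − p. For instance
  ∂ce = e − c.
The resulting 6×15 matrix has rank 5, and its Smith normal form has invariant factors (1,1,1,1,1).

The boundary map ∂_2: C_2 → C_1 maps a triangle to the signed sum of its edges. For instance
  ∂adf = df − af + ad,
  ∂def = ef − df + de.
As a 15×10 matrix over Z this has rank 10, with invariant factors (1,1,1,1,1,1,1,1,1,2).

Now H_k = ker ∂_k / im ∂_{k+1}, so:

  H_0: rank C_0 − rank ∂_1 = 6 − 5 = 1, and the invariant factors of ∂_1 are all 1, so H_0 = Z.
  H_1: rank ker ∂_1 − rank ∂_2 = (15 − 5) − 10 = 0, and ∂_2 has invariant factor 2 > 1, so H_1 = Z/2.
  H_2: rank ker ∂_2 − rank ∂_3 = (10 − 10) − 0 = 0, and there is no ∂_3, so H_2 = 0.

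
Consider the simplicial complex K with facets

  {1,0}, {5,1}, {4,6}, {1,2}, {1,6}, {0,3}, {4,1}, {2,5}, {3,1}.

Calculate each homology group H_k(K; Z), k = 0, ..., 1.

H_0 = Z,  H_1 = Z^3.

Order the vertices as 0 < 1 < 2 < 3 < 4 < 5 < 6. Listing each simplex with vertices in this order, K has dimension 1 with simplices:

  0-simplices (7): [0], [1], [2], [3], [4], [5], [6]
  1-simplices (9): [0,1], [0,3], [1,2], [1,3], [1,4], [1,5], [1,6], [2,5], [4,6]

so the chain groups are C_0 ≅ Z^7, C_1 ≅ Z^9.

∂_1: C_1 → C_0 sends each edge [p,q] (with p < q) to q − p.
This gives a 7×9 integer matrix of rank 6; reducing to Smith normal form yields diagonal entries (1,1,1,1,1,1).

Computing H_k = (kernel of ∂_k) / (image of ∂_{k+1}):

  H_0: rank C_0 − rank ∂_1 = 7 − 6 = 1, and the invariant factors of ∂_1 are all 1, so H_0 = Z.
  H_1: rank ker ∂_1 − rank ∂_2 = (9 − 6) − 0 = 3, and there is no ∂_2, so H_1 = Z^3.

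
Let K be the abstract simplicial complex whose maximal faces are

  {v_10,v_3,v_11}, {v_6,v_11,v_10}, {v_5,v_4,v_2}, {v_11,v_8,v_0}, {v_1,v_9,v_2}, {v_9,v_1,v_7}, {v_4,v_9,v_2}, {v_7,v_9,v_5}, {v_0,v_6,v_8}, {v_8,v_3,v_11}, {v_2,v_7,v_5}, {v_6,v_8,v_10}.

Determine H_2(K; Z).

Take the total order v_0 < v_1 < v_2 < v_3 < v_4 < v_5 < v_6 < v_7 < v_8 < v_9 < v_10 < v_11 on the vertex set. Then K (dimension 2) consists of the simplices:

  0-simplices (12): [v_0], [v_1], [v_2], [v_3], [v_4], [v_5], [v_6], [v_7], [v_8], [v_9], [v_10], [v_11]
  1-simplices (24): (24 of them)
  2-simplices (12): (12 of them)

so the chain groups are C_0 ≅ Z^12, C_1 ≅ Z^24, C_2 ≅ Z^12.

∂_1: C_1 → C_0 maps an edge to its endpoints' difference, ∂[p,q] = q − p. For instance
  ∂[v_0,v_8] = [v_8] − [v_0].
As a 12×24 matrix over Z this has rank 10, with invariant factors (1,1,1,1,1,1,1,1,1,1).

The boundary map ∂_2: C_2 → C_1 acts by ∂[p,q,r] = [q,r] − [p,r] + [p,q]. For instance
  ∂[v_6,v_10,v_11] = [v_10,v_11] − [v_6,v_11] + [v_6,v_10],
  ∂[v_5,v_7,v_9] = [v_7,v_9] − [v_5,v_9] + [v_5,v_7].
The resulting 24×12 matrix has rank 12, and its Smith normal form has invariant factors (1,1,1,1,1,1,1,1,1,1,1,1).

Now H_k = ker ∂_k / im ∂_{k+1}, so:

  H_2: rank ker ∂_2 − rank ∂_3 = (12 − 12) − 0 = 0, and there is no ∂_3, so H_2 = 0.

H_2 ≅ 0.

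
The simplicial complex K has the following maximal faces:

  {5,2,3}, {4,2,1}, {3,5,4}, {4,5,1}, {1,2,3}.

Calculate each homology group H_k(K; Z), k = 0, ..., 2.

H_0 ≅ Z,  H_1 ≅ Z,  H_2 = 0.

Order the vertices as 1 < 2 < 3 < 4 < 5. Listing each simplex with vertices in this order, K has dimension 2 with simplices:

  0-simplices (5): [1], [2], [3], [4], [5]
  1-simplices (10): [1,2], [1,3], [1,4], [1,5], [2,3], [2,4], [2,5], [3,4], [3,5], [4,5]
  2-simplices (5): [1,2,3], [1,2,4], [1,4,5], [2,3,5], [3,4,5]

giving chain groups C_0 ≅ Z^5, C_1 ≅ Z^10, C_2 ≅ Z^5.

Boundary ∂_1: C_1 → C_0 sends each edge [p,q] (with p < q) to q − p.
As a 5×10 matrix over Z this has rank 4, with invariant factors (1,1,1,1).

The boundary map ∂_2: C_2 → C_1 acts by ∂[p,q,r] = [q,r] − [p,r] + [p,q]. For instance
  ∂[1,4,5] = [4,5] − [1,5] + [1,4],
  ∂[1,2,4] = [2,4] − [1,4] + [1,2].
The resulting 10×5 matrix has rank 5, and its Smith normal form has invariant factors (1,1,1,1,1).

From H_k ≅ ker(∂_k) / im(∂_{k+1}) we obtain:

  H_0: rank C_0 − rank ∂_1 = 5 − 4 = 1, and the invariant factors of ∂_1 are all 1, so H_0 ≅ Z.
  H_1: rank ker ∂_1 − rank ∂_2 = (10 − 4) − 5 = 1, and the invariant factors of ∂_2 are all 1, so H_1 ≅ Z.
  H_2: rank ker ∂_2 − rank ∂_3 = (5 − 5) − 0 = 0, and there is no ∂_3, so H_2 ≅ 0.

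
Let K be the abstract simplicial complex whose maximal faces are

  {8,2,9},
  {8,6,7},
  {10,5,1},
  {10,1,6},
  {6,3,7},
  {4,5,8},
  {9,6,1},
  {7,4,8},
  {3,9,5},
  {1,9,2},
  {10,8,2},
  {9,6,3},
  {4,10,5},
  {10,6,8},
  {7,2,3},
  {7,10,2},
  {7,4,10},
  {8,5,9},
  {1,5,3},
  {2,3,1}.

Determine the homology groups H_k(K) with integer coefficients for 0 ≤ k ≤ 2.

Order the vertices as 1 < 2 < 3 < 4 < 5 < 6 < 7 < 8 < 9 < 10. Listing each simplex with vertices in this order, K has dimension 2 with simplices:

  0-simplices (10): [1], [2], [3], [4], [5], [6], [7], [8], [9], [10]
  1-simplices (30): (30 of them)
  2-simplices (20): (20 of them)

Hence C_0 ≅ Z^10, C_1 ≅ Z^30, C_2 ≅ Z^20.

Boundary ∂_1: C_1 → C_0 maps an edge to its endpoints' difference, ∂[p,q] = q − p. For instance
  ∂[3,7] = [7] − [3].
The resulting 10×30 matrix has rank 9, and its Smith normal form has invariant factors (1,1,1,1,1,1,1,1,1).

∂_2: C_2 → C_1 acts by ∂[p,q,r] = [q,r] − [p,r] + [p,q]. For instance
  ∂[3,5,9] = [5,9] − [3,9] + [3,5],
  ∂[2,3,7] = [3,7] − [2,7] + [2,3].
As a 30×20 matrix over Z this has rank 20, with invariant factors (1,1,1,1,1,1,1,1,1,1,1,1,1,1,1,1,1,1,1,2).

Reading off H_k = ker ∂_k / im ∂_{k+1}:

  H_0: rank C_0 − rank ∂_1 = 10 − 9 = 1, and the invariant factors of ∂_1 are all 1, so H_0 ≅ Z.
  H_1: rank ker ∂_1 − rank ∂_2 = (30 − 9) − 20 = 1, and ∂_2 has invariant factor 2 > 1, so H_1 ≅ Z ⊕ Z/2.
  H_2: rank ker ∂_2 − rank ∂_3 = (20 − 20) − 0 = 0, and there is no ∂_3, so H_2 ≅ 0.

As a check, the Euler characteristic is 10 − 30 + 20 = 0, which agrees with 1 − 1 + 0 = 0.

H_0 = Z,  H_1 = Z ⊕ Z/2,  H_2 = 0.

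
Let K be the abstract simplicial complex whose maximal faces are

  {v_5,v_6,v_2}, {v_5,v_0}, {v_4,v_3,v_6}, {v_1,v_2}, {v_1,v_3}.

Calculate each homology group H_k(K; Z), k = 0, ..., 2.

H_0 ≅ Z,  H_1 ≅ Z,  H_2 = 0.

K has 7 vertices, 9 edges, 2 triangles.
rank ∂_0 = 0, rank ∂_1 = 6 ⇒ b_0 = 7 − 0 − 6 = 1; all invariant factors of ∂_1 are 1 so no torsion. So H_0 ≅ Z.
rank ∂_1 = 6, rank ∂_2 = 2 ⇒ b_1 = 9 − 6 − 2 = 1; all invariant factors of ∂_2 are 1 so no torsion. So H_1 ≅ Z.
rank ∂_2 = 2, rank ∂_3 = 0 ⇒ b_2 = 2 − 2 − 0 = 0. So H_2 ≅ 0.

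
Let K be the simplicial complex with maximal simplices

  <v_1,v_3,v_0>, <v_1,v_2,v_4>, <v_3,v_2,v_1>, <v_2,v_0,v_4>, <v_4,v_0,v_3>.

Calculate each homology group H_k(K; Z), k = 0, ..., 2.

H_0 = Z,  H_1 = Z,  H_2 = 0.

K has 5 vertices, 10 edges, 5 triangles.
rank ∂_0 = 0, rank ∂_1 = 4 ⇒ b_0 = 5 − 0 − 4 = 1; all invariant factors of ∂_1 are 1 so no torsion. So H_0 ≅ Z.
rank ∂_1 = 4, rank ∂_2 = 5 ⇒ b_1 = 10 − 4 − 5 = 1; all invariant factors of ∂_2 are 1 so no torsion. So H_1 ≅ Z.
rank ∂_2 = 5, rank ∂_3 = 0 ⇒ b_2 = 5 − 5 − 0 = 0. So H_2 ≅ 0.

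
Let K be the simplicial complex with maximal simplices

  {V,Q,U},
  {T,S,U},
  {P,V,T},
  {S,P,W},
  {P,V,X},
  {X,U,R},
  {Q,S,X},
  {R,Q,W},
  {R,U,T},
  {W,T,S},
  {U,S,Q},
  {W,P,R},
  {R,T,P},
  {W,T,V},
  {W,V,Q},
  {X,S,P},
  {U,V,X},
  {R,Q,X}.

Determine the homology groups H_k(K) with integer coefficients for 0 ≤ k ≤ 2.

We work with the vertex ordering P < Q < R < S < T < U < V < W < X. The simplices of K, each written with vertices in increasing order, are:

  0-simplices (9): P, Q, R, S, T, U, V, W, X
  1-simplices (27): PR, PS, PT, PV, PW, PX, QR, QS, QU, QV, QW, QX, RT, RU, RW, RX, ST, SU, SW, SX, TU, TV, TW, UV, UX, VW, VX
  2-simplices (18): PRT, PRW, PSW, PSX, PTV, PVX, QRW, QRX, QSU, QSX, QUV, QVW, RTU, RUX, STU, STW, TVW, UVX

Hence C_0 ≅ Z^9, C_1 ≅ Z^27, C_2 ≅ Z^18.

Boundary ∂_1: C_1 → C_0 is given by ∂[p,q] = [q] − [p]. For instance
  ∂ST = T − S.
The resulting 9×27 matrix has rank 8, and its Smith normal form has invariant factors (1,1,1,1,1,1,1,1).

∂_2: C_2 → C_1 maps a triangle to the signed sum of its edges. For instance
  ∂PSX = SX − PX + PS,
  ∂PTV = TV − PV + PT.
The resulting 27×18 matrix has rank 18, and its Smith normal form has invariant factors (1,1,1,1,1,1,1,1,1,1,1,1,1,1,1,1,1,2).

From H_k ≅ ker(∂_k) / im(∂_{k+1}) we obtain:

  H_0: rank C_0 − rank ∂_1 = 9 − 8 = 1, and the invariant factors of ∂_1 are all 1, so H_0 ≅ Z.
  H_1: rank ker ∂_1 − rank ∂_2 = (27 − 8) − 18 = 1, and ∂_2 has invariant factor 2 > 1, so H_1 ≅ Z × Z/2.
  H_2: rank ker ∂_2 − rank ∂_3 = (18 − 18) − 0 = 0, and there is no ∂_3, so H_2 ≅ 0.

H_0 = Z,  H_1 = Z × Z/2,  H_2 = 0.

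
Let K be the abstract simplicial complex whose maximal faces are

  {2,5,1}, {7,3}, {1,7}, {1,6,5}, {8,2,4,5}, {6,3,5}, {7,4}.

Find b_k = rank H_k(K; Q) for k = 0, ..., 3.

b_0 = 1, b_1 = 2, b_2 = 0, b_3 = 0.

Fix the vertex order 1 < 2 < 3 < 4 < 5 < 6 < 7 < 8 and write every simplex with vertices in increasing order. Then dim K = 3 and the simplices of K are:

  0-simplices (8): [1], [2], [3], [4], [5], [6], [7], [8]
  1-simplices (15): [1,2], [1,5], [1,6], [1,7], [2,4], [2,5], [2,8], [3,5], [3,6], [3,7], [4,5], [4,7], [4,8], [5,6], [5,8]
  2-simplices (7): [1,2,5], [1,5,6], [2,4,5], [2,4,8], [2,5,8], [3,5,6], [4,5,8]
  3-simplices (1): [2,4,5,8]

so the chain groups are C_0 ≅ Z^8, C_1 ≅ Z^15, C_2 ≅ Z^7, C_3 ≅ Z^1.

The boundary map ∂_1: C_1 → C_0 sends each edge [p,q] (with p < q) to q − p. For instance
  ∂[1,2] = [2] − [1].
As a 8×15 matrix over Z this has rank 7, with invariant factors (1,1,1,1,1,1,1).

The boundary map ∂_2: C_2 → C_1 sends each 2-simplex [p,q,r] to [q,r] − [p,r] + [p,q]. For instance
  ∂[2,5,8] = [5,8] − [2,8] + [2,5],
  ∂[2,4,5] = [4,5] − [2,5] + [2,4].
As a 15×7 matrix over Z this has rank 6, with invariant factors (1,1,1,1,1,1).

∂_3: C_3 → C_2 sends each 3-simplex σ to the alternating sum Σ_i (−1)^i (σ with its i-th vertex removed). For instance
  ∂[2,4,5,8] = [4,5,8] − [2,5,8] + [2,4,8] − [2,4,5].
This gives a 7×1 integer matrix of rank 1; reducing to Smith normal form yields diagonal entries (1).

Computing H_k = (kernel of ∂_k) / (image of ∂_{k+1}):

  H_0: rank C_0 − rank ∂_1 = 8 − 7 = 1, and the invariant factors of ∂_1 are all 1, so H_0 = Z.
  H_1: rank ker ∂_1 − rank ∂_2 = (15 − 7) − 6 = 2, and the invariant factors of ∂_2 are all 1, so H_1 = Z^2.
  H_2: rank ker ∂_2 − rank ∂_3 = (7 − 6) − 1 = 0, and the invariant factors of ∂_3 are all 1, so H_2 = 0.
  H_3: rank ker ∂_3 − rank ∂_4 = (1 − 1) − 0 = 0, and there is no ∂_4, so H_3 = 0.

As a check, the Euler characteristic is 8 − 15 + 7 − 1 = -1, which agrees with 1 − 2 + 0 − 0 = -1.

Hence the Betti numbers are b_0 = 1, b_1 = 2, b_2 = 0, b_3 = 0.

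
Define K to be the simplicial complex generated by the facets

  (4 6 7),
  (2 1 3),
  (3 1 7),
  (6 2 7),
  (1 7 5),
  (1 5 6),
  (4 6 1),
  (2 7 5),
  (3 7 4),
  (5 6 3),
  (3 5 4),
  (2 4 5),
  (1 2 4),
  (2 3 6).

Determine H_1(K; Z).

H_1 ≅ Z^2.

Fix the vertex order 1 < 2 < 3 < 4 < 5 < 6 < 7 and write every simplex with vertices in increasing order. Then dim K = 2 and the simplices of K are:

  0-simplices (7): [1], [2], [3], [4], [5], [6], [7]
  1-simplices (21): [1,2], [1,3], [1,4], [1,5], [1,6], [1,7], [2,3], [2,4], [2,5], [2,6], [2,7], [3,4], [3,5], [3,6], [3,7], [4,5], [4,6], [4,7], [5,6], [5,7], [6,7]
  2-simplices (14): [1,2,3], [1,2,4], [1,3,7], [1,4,6], [1,5,6], [1,5,7], [2,3,6], [2,4,5], [2,5,7], [2,6,7], [3,4,5], [3,4,7], [3,5,6], [4,6,7]

giving chain groups C_0 ≅ Z^7, C_1 ≅ Z^21, C_2 ≅ Z^14.

Boundary ∂_1: C_1 → C_0 is given by ∂[p,q] = [q] − [p].
This gives a 7×21 integer matrix of rank 6; reducing to Smith normal form yields diagonal entries (1,1,1,1,1,1).

Boundary ∂_2: C_2 → C_1 sends each 2-simplex [p,q,r] to [q,r] − [p,r] + [p,q]. For instance
  ∂[3,5,6] = [5,6] − [3,6] + [3,5],
  ∂[3,4,7] = [4,7] − [3,7] + [3,4].
The resulting 21×14 matrix has rank 13, and its Smith normal form has invariant factors (1,1,1,1,1,1,1,1,1,1,1,1,1).

Now H_k = ker ∂_k / im ∂_{k+1}, so:

  H_1: rank ker ∂_1 − rank ∂_2 = (21 − 6) − 13 = 2, and the invariant factors of ∂_2 are all 1, so H_1 = Z^2.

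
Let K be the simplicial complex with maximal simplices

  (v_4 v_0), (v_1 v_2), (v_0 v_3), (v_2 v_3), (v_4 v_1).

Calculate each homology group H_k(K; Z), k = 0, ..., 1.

Order the vertices as v_0 < v_1 < v_2 < v_3 < v_4. Listing each simplex with vertices in this order, K has dimension 1 with simplices:

  0-simplices (5): [v_0], [v_1], [v_2], [v_3], [v_4]
  1-simplices (5): [v_0,v_3], [v_0,v_4], [v_1,v_2], [v_1,v_4], [v_2,v_3]

giving chain groups C_0 ≅ Z^5, C_1 ≅ Z^5.

Boundary ∂_1: C_1 → C_0 maps an edge to its endpoints' difference, ∂[p,q] = q − p.
The 5×5 boundary matrix has rank 4 and Smith normal form diag(1,1,1,1).

Computing H_k = (kernel of ∂_k) / (image of ∂_{k+1}):

  H_0: rank C_0 − rank ∂_1 = 5 − 4 = 1, and the invariant factors of ∂_1 are all 1, so H_0 ≅ Z.
  H_1: rank ker ∂_1 − rank ∂_2 = (5 − 4) − 0 = 1, and there is no ∂_2, so H_1 ≅ Z.

As a check, the Euler characteristic is 5 − 5 = 0, which agrees with 1 − 1 = 0.

H_0 ≅ Z,  H_1 ≅ Z.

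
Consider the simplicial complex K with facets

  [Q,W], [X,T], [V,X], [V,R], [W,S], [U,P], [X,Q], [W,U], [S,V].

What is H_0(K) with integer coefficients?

H_0 = Z.

K has 9 vertices, 9 edges.
rank ∂_0 = 0, rank ∂_1 = 8 ⇒ b_0 = 9 − 0 − 8 = 1; all invariant factors of ∂_1 are 1 so no torsion. So H_0 ≅ Z.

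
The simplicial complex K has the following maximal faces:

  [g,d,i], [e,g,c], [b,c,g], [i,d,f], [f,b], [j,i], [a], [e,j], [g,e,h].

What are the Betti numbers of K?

Order the vertices as a < b < c < d < e < f < g < h < i < j. Listing each simplex with vertices in this order, K has dimension 2 with simplices:

  0-simplices (10): a, b, c, d, e, f, g, h, i, j
  1-simplices (15): bc, bf, bg, ce, cg, df, dg, di, eg, eh, ej, fi, gh, gi, ij
  2-simplices (5): bcg, ceg, dfi, dgi, egh

giving chain groups C_0 ≅ Z^10, C_1 ≅ Z^15, C_2 ≅ Z^5.

∂_1: C_1 → C_0 maps an edge to its endpoints' difference, ∂[p,q] = q − p. For instance
  ∂bc = c − b.
This gives a 10×15 integer matrix of rank 8; reducing to Smith normal form yields diagonal entries (1,1,1,1,1,1,1,1).

∂_2: C_2 → C_1 maps a triangle to the signed sum of its edges. For instance
  ∂bcg = cg − bg + bc,
  ∂dgi = gi − di + dg.
The 15×5 boundary matrix has rank 5 and Smith normal form diag(1,1,1,1,1).

From H_k ≅ ker(∂_k) / im(∂_{k+1}) we obtain:

  H_0: rank C_0 − rank ∂_1 = 10 − 8 = 2, and the invariant factors of ∂_1 are all 1, so H_0 ≅ Z^2.
  H_1: rank ker ∂_1 − rank ∂_2 = (15 − 8) − 5 = 2, and the invariant factors of ∂_2 are all 1, so H_1 ≅ Z^2.
  H_2: rank ker ∂_2 − rank ∂_3 = (5 − 5) − 0 = 0, and there is no ∂_3, so H_2 ≅ 0.

As a check, the Euler characteristic is 10 − 15 + 5 = 0, which agrees with 2 − 2 + 0 = 0.

Hence the Betti numbers are b_0 = 2, b_1 = 2, b_2 = 0.

b_0 = 2, b_1 = 2, b_2 = 0.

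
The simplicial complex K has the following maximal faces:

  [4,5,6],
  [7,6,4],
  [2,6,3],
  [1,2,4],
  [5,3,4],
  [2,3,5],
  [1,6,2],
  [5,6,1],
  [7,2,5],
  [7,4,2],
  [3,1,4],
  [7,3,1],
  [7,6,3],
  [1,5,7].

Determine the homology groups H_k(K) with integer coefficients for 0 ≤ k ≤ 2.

Order the vertices as 1 < 2 < 3 < 4 < 5 < 6 < 7. Listing each simplex with vertices in this order, K has dimension 2 with simplices:

  0-simplices (7): [1], [2], [3], [4], [5], [6], [7]
  1-simplices (21): [1,2], [1,3], [1,4], [1,5], [1,6], [1,7], [2,3], [2,4], [2,5], [2,6], [2,7], [3,4], [3,5], [3,6], [3,7], [4,5], [4,6], [4,7], [5,6], [5,7], [6,7]
  2-simplices (14): [1,2,4], [1,2,6], [1,3,4], [1,3,7], [1,5,6], [1,5,7], [2,3,5], [2,3,6], [2,4,7], [2,5,7], [3,4,5], [3,6,7], [4,5,6], [4,6,7]

Hence C_0 ≅ Z^7, C_1 ≅ Z^21, C_2 ≅ Z^14.

Boundary ∂_1: C_1 → C_0 sends each edge [p,q] (with p < q) to q − p. For instance
  ∂[5,7] = [7] − [5].
The 7×21 boundary matrix has rank 6 and Smith normal form diag(1,1,1,1,1,1).

Boundary ∂_2: C_2 → C_1 acts by ∂[p,q,r] = [q,r] − [p,r] + [p,q]. For instance
  ∂[1,2,6] = [2,6] − [1,6] + [1,2],
  ∂[1,3,7] = [3,7] − [1,7] + [1,3].
As a 21×14 matrix over Z this has rank 13, with invariant factors (1,1,1,1,1,1,1,1,1,1,1,1,1).

Reading off H_k = ker ∂_k / im ∂_{k+1}:

  H_0: rank C_0 − rank ∂_1 = 7 − 6 = 1, and the invariant factors of ∂_1 are all 1, so H_0 = Z.
  H_1: rank ker ∂_1 − rank ∂_2 = (21 − 6) − 13 = 2, and the invariant factors of ∂_2 are all 1, so H_1 = Z^2.
  H_2: rank ker ∂_2 − rank ∂_3 = (14 − 13) − 0 = 1, and there is no ∂_3, so H_2 = Z.

As a check, the Euler characteristic is 7 − 21 + 14 = 0, which agrees with 1 − 2 + 1 = 0.
(K is a triangulation of the torus T^2.)

H_0 ≅ Z,  H_1 ≅ Z^2,  H_2 ≅ Z.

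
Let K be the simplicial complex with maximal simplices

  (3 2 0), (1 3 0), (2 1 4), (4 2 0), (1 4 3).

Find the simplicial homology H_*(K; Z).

Fix the vertex order 0 < 1 < 2 < 3 < 4 and write every simplex with vertices in increasing order. Then dim K = 2 and the simplices of K are:

  0-simplices (5): [0], [1], [2], [3], [4]
  1-simplices (10): [0,1], [0,2], [0,3], [0,4], [1,2], [1,3], [1,4], [2,3], [2,4], [3,4]
  2-simplices (5): [0,1,3], [0,2,3], [0,2,4], [1,2,4], [1,3,4]

Hence C_0 ≅ Z^5, C_1 ≅ Z^10, C_2 ≅ Z^5.

∂_1: C_1 → C_0 sends each edge [p,q] (with p < q) to q − p.
As a 5×10 matrix over Z this has rank 4, with invariant factors (1,1,1,1).

The boundary map ∂_2: C_2 → C_1 acts by ∂[p,q,r] = [q,r] − [p,r] + [p,q]. For instance
  ∂[0,2,3] = [2,3] − [0,3] + [0,2],
  ∂[0,2,4] = [2,4] − [0,4] + [0,2].
As a 10×5 matrix over Z this has rank 5, with invariant factors (1,1,1,1,1).

Computing H_k = (kernel of ∂_k) / (image of ∂_{k+1}):

  H_0: rank C_0 − rank ∂_1 = 5 − 4 = 1, and the invariant factors of ∂_1 are all 1, so H_0 ≅ Z.
  H_1: rank ker ∂_1 − rank ∂_2 = (10 − 4) − 5 = 1, and the invariant factors of ∂_2 are all 1, so H_1 ≅ Z.
  H_2: rank ker ∂_2 − rank ∂_3 = (5 − 5) − 0 = 0, and there is no ∂_3, so H_2 ≅ 0.

As a check, the Euler characteristic is 5 − 10 + 5 = 0, which agrees with 1 − 1 + 0 = 0.

H_0 ≅ Z,  H_1 ≅ Z,  H_2 = 0.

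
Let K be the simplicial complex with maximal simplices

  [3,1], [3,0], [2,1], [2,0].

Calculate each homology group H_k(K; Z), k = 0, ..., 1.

H_0 = Z,  H_1 = Z.

Order the vertices as 0 < 1 < 2 < 3. Listing each simplex with vertices in this order, K has dimension 1 with simplices:

  0-simplices (4): [0], [1], [2], [3]
  1-simplices (4): [0,2], [0,3], [1,2], [1,3]

Hence C_0 ≅ Z^4, C_1 ≅ Z^4.

∂_1: C_1 → C_0 is given by ∂[p,q] = [q] − [p].
The resulting 4×4 matrix has rank 3, and its Smith normal form has invariant factors (1,1,1).

Now H_k = ker ∂_k / im ∂_{k+1}, so:

  H_0: rank C_0 − rank ∂_1 = 4 − 3 = 1, and the invariant factors of ∂_1 are all 1, so H_0 = Z.
  H_1: rank ker ∂_1 − rank ∂_2 = (4 − 3) − 0 = 1, and there is no ∂_2, so H_1 = Z.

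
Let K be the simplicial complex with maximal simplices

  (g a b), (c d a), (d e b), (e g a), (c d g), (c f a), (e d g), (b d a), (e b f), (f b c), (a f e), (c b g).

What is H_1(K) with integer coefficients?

Order the vertices as a < b < c < d < e < f < g. Listing each simplex with vertices in this order, K has dimension 2 with simplices:

  0-simplices (7): a, b, c, d, e, f, g
  1-simplices (18): ab, ac, ad, ae, af, ag, bc, bd, be, bf, bg, cd, cf, cg, de, dg, ef, eg
  2-simplices (12): abd, abg, acd, acf, aef, aeg, bcf, bcg, bde, bef, cdg, deg

giving chain groups C_0 ≅ Z^7, C_1 ≅ Z^18, C_2 ≅ Z^12.

∂_1: C_1 → C_0 maps an edge to its endpoints' difference, ∂[p,q] = q − p.
The 7×18 boundary matrix has rank 6 and Smith normal form diag(1,1,1,1,1,1).

∂_2: C_2 → C_1 acts by ∂[p,q,r] = [q,r] − [p,r] + [p,q]. For instance
  ∂bcg = cg − bg + bc,
  ∂aeg = eg − ag + ae.
The 18×12 boundary matrix has rank 12 and Smith normal form diag(1,1,1,1,1,1,1,1,1,1,1,2).

Now H_k = ker ∂_k / im ∂_{k+1}, so:

  H_1: rank ker ∂_1 − rank ∂_2 = (18 − 6) − 12 = 0, and ∂_2 has invariant factor 2 > 1, so H_1 ≅ Z/2.

H_1 = Z/2.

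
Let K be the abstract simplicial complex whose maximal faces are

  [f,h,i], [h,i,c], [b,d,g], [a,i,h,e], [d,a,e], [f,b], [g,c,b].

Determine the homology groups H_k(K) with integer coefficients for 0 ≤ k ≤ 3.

We work with the vertex ordering a < b < c < d < e < f < g < h < i. The simplices of K, each written with vertices in increasing order, are:

  0-simplices (9): a, b, c, d, e, f, g, h, i
  1-simplices (18): ad, ae, ah, ai, bc, bd, bf, bg, cg, ch, ci, de, dg, eh, ei, fh, fi, hi
  2-simplices (9): ade, aeh, aei, ahi, bcg, bdg, chi, ehi, fhi
  3-simplices (1): aehi

Hence C_0 ≅ Z^9, C_1 ≅ Z^18, C_2 ≅ Z^9, C_3 ≅ Z^1.

∂_1: C_1 → C_0 is given by ∂[p,q] = [q] − [p]. For instance
  ∂cg = g − c.
The 9×18 boundary matrix has rank 8 and Smith normal form diag(1,1,1,1,1,1,1,1).

The boundary map ∂_2: C_2 → C_1 sends each 2-simplex [p,q,r] to [q,r] − [p,r] + [p,q]. For instance
  ∂bdg = dg − bg + bd,
  ∂aeh = eh − ah + ae.
As a 18×9 matrix over Z this has rank 8, with invariant factors (1,1,1,1,1,1,1,1).

Boundary ∂_3: C_3 → C_2 sends each 3-simplex σ to the alternating sum Σ_i (−1)^i (σ with its i-th vertex removed). For instance
  ∂aehi = ehi − ahi + aei − aeh.
As a 9×1 matrix over Z this has rank 1, with invariant factors (1).

Reading off H_k = ker ∂_k / im ∂_{k+1}:

  H_0: rank C_0 − rank ∂_1 = 9 − 8 = 1, and the invariant factors of ∂_1 are all 1, so H_0 = Z.
  H_1: rank ker ∂_1 − rank ∂_2 = (18 − 8) − 8 = 2, and the invariant factors of ∂_2 are all 1, so H_1 = Z^2.
  H_2: rank ker ∂_2 − rank ∂_3 = (9 − 8) − 1 = 0, and the invariant factors of ∂_3 are all 1, so H_2 = 0.
  H_3: rank ker ∂_3 − rank ∂_4 = (1 − 1) − 0 = 0, and there is no ∂_4, so H_3 = 0.

H_0 = Z,  H_1 = Z^2,  H_2 = 0,  H_3 = 0.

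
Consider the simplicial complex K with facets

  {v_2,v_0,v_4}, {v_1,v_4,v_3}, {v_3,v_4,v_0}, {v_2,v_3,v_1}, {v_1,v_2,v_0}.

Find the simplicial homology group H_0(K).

H_0 ≅ Z.

Take the total order v_0 < v_1 < v_2 < v_3 < v_4 on the vertex set. Then K (dimension 2) consists of the simplices:

  0-simplices (5): [v_0], [v_1], [v_2], [v_3], [v_4]
  1-simplices (10): [v_0,v_1], [v_0,v_2], [v_0,v_3], [v_0,v_4], [v_1,v_2], [v_1,v_3], [v_1,v_4], [v_2,v_3], [v_2,v_4], [v_3,v_4]
  2-simplices (5): [v_0,v_1,v_2], [v_0,v_2,v_4], [v_0,v_3,v_4], [v_1,v_2,v_3], [v_1,v_3,v_4]

so the chain groups are C_0 ≅ Z^5, C_1 ≅ Z^10, C_2 ≅ Z^5.

Boundary ∂_1: C_1 → C_0 maps an edge to its endpoints' difference, ∂[p,q] = q − p. For instance
  ∂[v_2,v_4] = [v_4] − [v_2].
This gives a 5×10 integer matrix of rank 4; reducing to Smith normal form yields diagonal entries (1,1,1,1).

∂_2: C_2 → C_1 acts by ∂[p,q,r] = [q,r] − [p,r] + [p,q]. For instance
  ∂[v_0,v_3,v_4] = [v_3,v_4] − [v_0,v_4] + [v_0,v_3],
  ∂[v_0,v_1,v_2] = [v_1,v_2] − [v_0,v_2] + [v_0,v_1].
The resulting 10×5 matrix has rank 5, and its Smith normal form has invariant factors (1,1,1,1,1).

Computing H_k = (kernel of ∂_k) / (image of ∂_{k+1}):

  H_0: rank C_0 − rank ∂_1 = 5 − 4 = 1, and the invariant factors of ∂_1 are all 1, so H_0 ≅ Z.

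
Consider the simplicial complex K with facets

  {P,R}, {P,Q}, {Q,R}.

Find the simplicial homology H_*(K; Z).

Order the vertices as P < Q < R. Listing each simplex with vertices in this order, K has dimension 1 with simplices:

  0-simplices (3): P, Q, R
  1-simplices (3): PQ, PR, QR

Hence C_0 ≅ Z^3, C_1 ≅ Z^3.

Boundary ∂_1: C_1 → C_0 is given by ∂[p,q] = [q] − [p]. For instance
  ∂QR = R − Q.
As a 3×3 matrix over Z this has rank 2, with invariant factors (1,1).

Reading off H_k = ker ∂_k / im ∂_{k+1}:

  H_0: rank C_0 − rank ∂_1 = 3 − 2 = 1, and the invariant factors of ∂_1 are all 1, so H_0 ≅ Z.
  H_1: rank ker ∂_1 − rank ∂_2 = (3 − 2) − 0 = 1, and there is no ∂_2, so H_1 ≅ Z.

H_0 ≅ Z,  H_1 ≅ Z.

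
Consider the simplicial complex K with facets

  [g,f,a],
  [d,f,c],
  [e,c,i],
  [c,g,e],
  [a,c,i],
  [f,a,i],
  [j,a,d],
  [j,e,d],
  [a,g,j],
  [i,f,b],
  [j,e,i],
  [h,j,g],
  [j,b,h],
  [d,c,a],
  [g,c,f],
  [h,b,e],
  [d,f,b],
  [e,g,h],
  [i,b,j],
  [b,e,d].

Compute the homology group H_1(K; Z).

H_1 ≅ Z ⊕ Z_2.

Order the vertices as a < b < c < d < e < f < g < h < i < j. Listing each simplex with vertices in this order, K has dimension 2 with simplices:

  0-simplices (10): a, b, c, d, e, f, g, h, i, j
  1-simplices (30): ac, ad, af, ag, ai, aj, bd, be, bf, bh, bi, bj, cd, ce, cf, cg, ci, de, df, dj, eg, eh, ei, ej, fg, fi, gh, gj, hj, ij
  2-simplices (20): acd, aci, adj, afg, afi, agj, bde, bdf, beh, bfi, bhj, bij, cdf, ceg, cei, cfg, dej, egh, eij, ghj

Hence C_0 ≅ Z^10, C_1 ≅ Z^30, C_2 ≅ Z^20.

The boundary map ∂_1: C_1 → C_0 is given by ∂[p,q] = [q] − [p].
As a 10×30 matrix over Z this has rank 9, with invariant factors (1,1,1,1,1,1,1,1,1).

∂_2: C_2 → C_1 maps a triangle to the signed sum of its edges. For instance
  ∂bij = ij − bj + bi,
  ∂bhj = hj − bj + bh.
This gives a 30×20 integer matrix of rank 20; reducing to Smith normal form yields diagonal entries (1,1,1,1,1,1,1,1,1,1,1,1,1,1,1,1,1,1,1,2).

Reading off H_k = ker ∂_k / im ∂_{k+1}:

  H_1: rank ker ∂_1 − rank ∂_2 = (30 − 9) − 20 = 1, and ∂_2 has invariant factor 2 > 1, so H_1 ≅ Z ⊕ Z_2.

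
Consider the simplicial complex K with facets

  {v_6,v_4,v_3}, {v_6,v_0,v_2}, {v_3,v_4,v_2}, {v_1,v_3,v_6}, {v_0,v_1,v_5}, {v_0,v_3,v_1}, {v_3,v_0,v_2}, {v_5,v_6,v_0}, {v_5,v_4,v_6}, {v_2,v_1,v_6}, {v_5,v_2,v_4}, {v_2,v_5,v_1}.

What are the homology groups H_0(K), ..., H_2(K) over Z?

K has 7 vertices, 18 edges, 12 triangles.
rank ∂_0 = 0, rank ∂_1 = 6 ⇒ b_0 = 7 − 0 − 6 = 1; all invariant factors of ∂_1 are 1 so no torsion. So H_0 ≅ Z.
rank ∂_1 = 6, rank ∂_2 = 12 ⇒ b_1 = 18 − 6 − 12 = 0; ∂_2 has invariant factor(s) [2] giving torsion. So H_1 ≅ Z/2Z.
rank ∂_2 = 12, rank ∂_3 = 0 ⇒ b_2 = 12 − 12 − 0 = 0. So H_2 ≅ 0.

H_0 ≅ Z,  H_1 ≅ Z/2Z,  H_2 = 0.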